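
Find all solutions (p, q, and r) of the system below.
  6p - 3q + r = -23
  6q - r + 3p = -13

infinitely many solutions

Row-reduce:
R1 ← R1 / (6).
R2 ← R2 − 3·R1.
R2 ← R2 / (15/2).
R1 ← R1 + 1/2·R2.
Rank is 2 with 3 unknowns, leaving r free.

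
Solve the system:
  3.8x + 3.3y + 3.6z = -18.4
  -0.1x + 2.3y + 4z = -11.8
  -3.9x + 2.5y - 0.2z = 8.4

x = -2, y = 0, z = -3

Row-reduce the augmented matrix:
R1 ← R1 / (19/5).
R2 ← R2 + 1/10·R1.
R3 ← R3 + 39/10·R1.
R2 ← R2 / (907/380).
R1 ← R1 − 33/38·R2.
R3 ← R3 − 2237/380·R2.
R3 ← R3 / (-29951/4535).
R1 ← R1 + 492/907·R3.
R2 ← R2 − 1556/907·R3.
Reading off the reduced rows gives x = -2, y = 0, z = -3.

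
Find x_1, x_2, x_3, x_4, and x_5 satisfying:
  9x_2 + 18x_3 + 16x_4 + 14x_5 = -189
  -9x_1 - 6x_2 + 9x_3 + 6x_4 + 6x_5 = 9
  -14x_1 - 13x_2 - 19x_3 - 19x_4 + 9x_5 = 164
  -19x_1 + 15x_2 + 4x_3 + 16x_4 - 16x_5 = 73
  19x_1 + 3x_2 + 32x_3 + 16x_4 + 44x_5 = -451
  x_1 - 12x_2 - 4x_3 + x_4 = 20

Row-reduce the augmented matrix:
Swap R1 and R2.
R1 ← R1 / (-9).
R3 ← R3 + 14·R1.
R4 ← R4 + 19·R1.
R5 ← R5 − 19·R1.
R6 ← R6 − 1·R1.
R2 ← R2 / (9).
R1 ← R1 − 2/3·R2.
R3 ← R3 + 11/3·R2.
R4 ← R4 − 83/3·R2.
R5 ← R5 + 29/3·R2.
R6 ← R6 + 38/3·R2.
R3 ← R3 / (-77/3).
R1 ← R1 + 7/3·R3.
R2 ← R2 − 2·R3.
R4 ← R4 + 211/3·R3.
R5 ← R5 − 211/3·R3.
R6 ← R6 − 67/3·R3.
R4 ← R4 / (3217/231).
R1 ← R1 − 13/99·R4.
R2 ← R2 − 6/77·R4.
R3 ← R3 − 589/693·R4.
R5 ← R5 + 3217/231·R4.
R6 ← R6 − 1202/231·R4.
Swap R5 and R6.
R5 ← R5 / (184441/3217).
R1 ← R1 + 4430/3217·R5.
R2 ← R2 − 7906/3217·R5.
R3 ← R3 − 16294/3217·R5.
R4 ← R4 + 19963/3217·R5.
R6 reduces to 0 = 0, so the extra equation is consistent.
Reading off the reduced rows gives x_1 = -6, x_2 = -3, x_3 = 1, x_4 = -6, x_5 = -6.

x_1 = -6, x_2 = -3, x_3 = 1, x_4 = -6, x_5 = -6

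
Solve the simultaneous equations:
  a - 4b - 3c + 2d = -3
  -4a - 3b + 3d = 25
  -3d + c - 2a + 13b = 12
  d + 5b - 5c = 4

no solution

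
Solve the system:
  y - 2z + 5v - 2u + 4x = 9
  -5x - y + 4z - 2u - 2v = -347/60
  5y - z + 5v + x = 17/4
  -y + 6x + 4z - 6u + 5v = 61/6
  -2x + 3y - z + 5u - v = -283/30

Row-reduce the augmented matrix:
R1 ← R1 / (4).
R2 ← R2 + 5·R1.
R3 ← R3 − 1·R1.
R4 ← R4 − 6·R1.
R5 ← R5 + 2·R1.
R2 ← R2 / (1/4).
R1 ← R1 − 1/4·R2.
R3 ← R3 − 19/4·R2.
R4 ← R4 + 5/2·R2.
R5 ← R5 − 7/2·R2.
R3 ← R3 / (-29).
R1 ← R1 + 2·R3.
R2 ← R2 − 6·R3.
R4 ← R4 − 22·R3.
R5 ← R5 + 23·R3.
R4 ← R4 / (500/29).
R1 ← R1 + 56/29·R4.
R2 ← R2 + 6/29·R4.
R3 ← R3 + 86/29·R4.
R5 ← R5 + 35/29·R4.
R5 ← R5 / (89/50).
R1 ← R1 − 31/125·R5.
R2 ← R2 − 106/125·R5.
R3 ← R3 + 64/125·R5.
R4 ← R4 + 267/250·R5.
Reading off the reduced rows gives x = 5/4, y = 5/3, z = -5/3, u = -3, v = -7/5.

x = 5/4, y = 5/3, z = -5/3, u = -3, v = -7/5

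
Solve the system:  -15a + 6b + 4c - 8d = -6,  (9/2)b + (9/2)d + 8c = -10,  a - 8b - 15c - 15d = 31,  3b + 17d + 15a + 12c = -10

Row-reduce:
R1 ← R1 / (-15).
R3 ← R3 − 1·R1.
R4 ← R4 − 15·R1.
R2 ← R2 / (9/2).
R1 ← R1 + 2/5·R2.
R3 ← R3 + 38/5·R2.
R4 ← R4 − 9·R2.
R3 ← R3 / (-11/9).
R1 ← R1 − 4/9·R3.
R2 ← R2 − 16/9·R3.
Row 4 reduces to 0 = 4, a contradiction. The system is inconsistent.

no solution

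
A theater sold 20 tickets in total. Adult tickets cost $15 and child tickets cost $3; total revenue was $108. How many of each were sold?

Let a = adult tickets, c = child tickets.
  a + c = 20
  15a + 3c = 108
Row-reduce the augmented matrix:
R2 ← R2 − 15·R1.
R2 ← R2 / (-12).
R1 ← R1 − 1·R2.
Reading off the reduced rows gives a = 4, c = 16.

adult tickets: 4, child tickets: 16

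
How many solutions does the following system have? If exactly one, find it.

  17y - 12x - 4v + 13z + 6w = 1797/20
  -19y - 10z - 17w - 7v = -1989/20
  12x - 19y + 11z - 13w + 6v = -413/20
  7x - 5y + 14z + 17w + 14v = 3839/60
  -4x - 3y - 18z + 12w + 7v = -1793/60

Row-reduce the augmented matrix:
R1 ← R1 / (-12).
R3 ← R3 − 12·R1.
R4 ← R4 − 7·R1.
R5 ← R5 + 4·R1.
R2 ← R2 / (-19).
R1 ← R1 + 17/12·R2.
R3 ← R3 + 2·R2.
R4 ← R4 − 59/12·R2.
R5 ← R5 + 26/3·R2.
R3 ← R3 / (476/19).
R1 ← R1 + 77/228·R3.
R2 ← R2 − 10/19·R3.
R4 ← R4 − 4331/228·R3.
R5 ← R5 + 1013/57·R3.
R4 ← R4 / (114535/5712).
R1 ← R1 − 569/816·R4.
R2 ← R2 − 239/238·R4.
R3 ← R3 + 99/476·R4.
R5 ← R5 − 20075/1428·R4.
R5 ← R5 / (183558/22907).
R1 ← R1 − 14239/22907·R5.
R2 ← R2 + 1803/22907·R5.
R3 ← R3 − 4351/22907·R5.
R4 ← R4 − 8888/22907·R5.
Reading off the reduced rows gives x = -5/3, y = 9/4, z = 3, w = 1/2, v = 13/5.

x = -5/3, y = 9/4, z = 3, w = 1/2, v = 13/5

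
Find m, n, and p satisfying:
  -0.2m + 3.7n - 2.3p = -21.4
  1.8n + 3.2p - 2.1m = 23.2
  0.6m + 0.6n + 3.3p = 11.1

m = -6, n = -3, p = 5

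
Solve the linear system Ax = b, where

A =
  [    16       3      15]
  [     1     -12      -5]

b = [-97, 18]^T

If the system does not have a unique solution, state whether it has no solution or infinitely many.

Row-reduce:
R1 ← R1 / (16).
R2 ← R2 − 1·R1.
R2 ← R2 / (-195/16).
R1 ← R1 − 3/16·R2.
Rank is 2 with 3 unknowns, leaving x_3 free.

infinitely many solutions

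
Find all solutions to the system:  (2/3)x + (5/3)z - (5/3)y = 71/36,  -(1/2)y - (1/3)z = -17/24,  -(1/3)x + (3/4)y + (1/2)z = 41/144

Row-reduce the augmented matrix:
R1 ← R1 / (2/3).
R3 ← R3 + 1/3·R1.
R2 ← R2 / (-1/2).
R1 ← R1 + 5/2·R2.
R3 ← R3 + 1/12·R2.
R3 ← R3 / (25/18).
R1 ← R1 − 25/6·R3.
R2 ← R2 − 2/3·R3.
Reading off the reduced rows gives x = 7/3, y = 3/4, z = 1.

x = 7/3, y = 3/4, z = 1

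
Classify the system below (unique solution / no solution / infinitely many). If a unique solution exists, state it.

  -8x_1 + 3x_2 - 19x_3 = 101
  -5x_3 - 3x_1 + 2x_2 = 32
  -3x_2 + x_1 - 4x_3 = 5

infinitely many solutions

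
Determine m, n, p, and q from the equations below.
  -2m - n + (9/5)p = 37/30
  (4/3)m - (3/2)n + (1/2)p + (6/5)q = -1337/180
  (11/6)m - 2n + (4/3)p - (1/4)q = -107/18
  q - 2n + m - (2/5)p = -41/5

m = -4/3, n = 7/3, p = 1/2, q = -2

Row-reduce the augmented matrix:
R1 ← R1 / (-2).
R2 ← R2 − 4/3·R1.
R3 ← R3 − 11/6·R1.
R4 ← R4 − 1·R1.
R2 ← R2 / (-13/6).
R1 ← R1 − 1/2·R2.
R3 ← R3 + 35/12·R2.
R4 ← R4 + 5/2·R2.
R3 ← R3 / (271/390).
R1 ← R1 + 33/65·R3.
R2 ← R2 + 51/65·R3.
R4 ← R4 + 19/13·R3.
R4 ← R4 / (-2335/542).
R1 ← R1 + 2943/2710·R4.
R2 ← R2 + 7209/2710·R4.
R3 ← R3 + 1455/542·R4.
Reading off the reduced rows gives m = -4/3, n = 7/3, p = 1/2, q = -2.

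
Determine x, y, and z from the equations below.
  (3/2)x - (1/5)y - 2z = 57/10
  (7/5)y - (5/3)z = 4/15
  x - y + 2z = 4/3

x = 7/3, y = -1, z = -1

Row-reduce the augmented matrix:
R1 ← R1 / (3/2).
R3 ← R3 − 1·R1.
R2 ← R2 / (7/5).
R1 ← R1 + 2/15·R2.
R3 ← R3 + 13/15·R2.
R3 ← R3 / (145/63).
R1 ← R1 + 94/63·R3.
R2 ← R2 + 25/21·R3.
Reading off the reduced rows gives x = 7/3, y = -1, z = -1.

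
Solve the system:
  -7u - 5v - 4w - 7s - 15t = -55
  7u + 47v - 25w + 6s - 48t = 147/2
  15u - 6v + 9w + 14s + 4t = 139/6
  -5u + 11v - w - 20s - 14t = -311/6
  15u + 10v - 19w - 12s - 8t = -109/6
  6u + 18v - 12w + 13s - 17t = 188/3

u = -1/3, v = 8/3, w = -1/2, s = 3, t = 5/3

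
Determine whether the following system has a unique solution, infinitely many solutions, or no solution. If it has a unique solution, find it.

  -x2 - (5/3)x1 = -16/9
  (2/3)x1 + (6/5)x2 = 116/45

Row-reduce the augmented matrix:
R1 ← R1 / (-5/3).
R2 ← R2 − 2/3·R1.
R2 ← R2 / (4/5).
R1 ← R1 − 3/5·R2.
Reading off the reduced rows gives x1 = -1/3, x2 = 7/3.

x1 = -1/3, x2 = 7/3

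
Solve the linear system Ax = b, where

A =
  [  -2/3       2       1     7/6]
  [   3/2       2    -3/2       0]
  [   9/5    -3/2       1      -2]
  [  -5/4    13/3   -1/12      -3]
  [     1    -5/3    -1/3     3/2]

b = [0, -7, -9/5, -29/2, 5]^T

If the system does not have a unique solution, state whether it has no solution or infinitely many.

no solution

Row-reduce:
R1 ← R1 / (-2/3).
R2 ← R2 − 3/2·R1.
R3 ← R3 − 9/5·R1.
R4 ← R4 + 5/4·R1.
R5 ← R5 − 1·R1.
R2 ← R2 / (13/2).
R1 ← R1 + 3·R2.
R3 ← R3 − 39/10·R2.
R4 ← R4 − 7/12·R2.
R5 ← R5 − 4/3·R2.
R3 ← R3 / (13/4).
R1 ← R1 + 15/13·R3.
R2 ← R2 − 3/26·R3.
R4 ← R4 + 79/39·R3.
R5 ← R5 − 79/78·R3.
R4 ← R4 / (-14419/2535).
R1 ← R1 + 233/338·R4.
R2 ← R2 − 354/845·R4.
R3 ← R3 + 17/130·R4.
R5 ← R5 − 14419/5070·R4.
Row 5 reduces to 0 = -1/2, a contradiction. The system is inconsistent.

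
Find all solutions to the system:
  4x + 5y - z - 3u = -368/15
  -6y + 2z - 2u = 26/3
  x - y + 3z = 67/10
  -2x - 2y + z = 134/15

x = -9/5, y = -3/2, z = 7/3, u = 5/2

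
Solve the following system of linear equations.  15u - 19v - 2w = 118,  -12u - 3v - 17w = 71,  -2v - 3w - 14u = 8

u = 1, v = -5, w = -4

Row-reduce the augmented matrix:
R1 ← R1 / (15).
R2 ← R2 + 12·R1.
R3 ← R3 + 14·R1.
R2 ← R2 / (-91/5).
R1 ← R1 + 19/15·R2.
R3 ← R3 + 296/15·R2.
R3 ← R3 / (4177/273).
R1 ← R1 − 317/273·R3.
R2 ← R2 − 93/91·R3.
Reading off the reduced rows gives u = 1, v = -5, w = -4.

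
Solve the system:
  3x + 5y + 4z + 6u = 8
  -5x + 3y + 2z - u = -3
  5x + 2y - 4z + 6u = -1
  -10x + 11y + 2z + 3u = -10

Row-reduce:
R1 ← R1 / (3).
R2 ← R2 + 5·R1.
R3 ← R3 − 5·R1.
R4 ← R4 + 10·R1.
R2 ← R2 / (34/3).
R1 ← R1 − 5/3·R2.
R3 ← R3 + 19/3·R2.
R4 ← R4 − 83/3·R2.
R3 ← R3 / (-99/17).
R1 ← R1 − 1/17·R3.
R2 ← R2 − 13/17·R3.
R4 ← R4 + 99/17·R3.
Rank is 3 with 4 unknowns, leaving u free.

infinitely many solutions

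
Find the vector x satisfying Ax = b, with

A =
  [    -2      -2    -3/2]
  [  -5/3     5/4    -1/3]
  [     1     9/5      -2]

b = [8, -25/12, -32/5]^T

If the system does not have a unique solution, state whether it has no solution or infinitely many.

Row-reduce the augmented matrix:
R1 ← R1 / (-2).
R2 ← R2 + 5/3·R1.
R3 ← R3 − 1·R1.
R2 ← R2 / (35/12).
R1 ← R1 − 1·R2.
R3 ← R3 − 4/5·R2.
R3 ← R3 / (-2101/700).
R1 ← R1 − 61/140·R3.
R2 ← R2 − 11/35·R3.
Reading off the reduced rows gives x_1 = -1, x_2 = -3, x_3 = 0.

x_1 = -1, x_2 = -3, x_3 = 0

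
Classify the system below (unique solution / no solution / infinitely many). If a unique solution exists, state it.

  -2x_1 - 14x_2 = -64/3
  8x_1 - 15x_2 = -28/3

x_1 = 4/3, x_2 = 4/3

Row-reduce the augmented matrix:
R1 ← R1 / (-2).
R2 ← R2 − 8·R1.
R2 ← R2 / (-71).
R1 ← R1 − 7·R2.
Reading off the reduced rows gives x_1 = 4/3, x_2 = 4/3.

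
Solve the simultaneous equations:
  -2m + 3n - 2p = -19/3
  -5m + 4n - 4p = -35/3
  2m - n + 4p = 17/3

m = 1, n = -1, p = 2/3

Row-reduce the augmented matrix:
R1 ← R1 / (-2).
R2 ← R2 + 5·R1.
R3 ← R3 − 2·R1.
R2 ← R2 / (-7/2).
R1 ← R1 + 3/2·R2.
R3 ← R3 − 2·R2.
R3 ← R3 / (18/7).
R1 ← R1 − 4/7·R3.
R2 ← R2 + 2/7·R3.
Reading off the reduced rows gives m = 1, n = -1, p = 2/3.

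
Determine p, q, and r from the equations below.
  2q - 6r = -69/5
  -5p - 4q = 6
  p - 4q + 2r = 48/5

Row-reduce the augmented matrix:
Swap R1 and R2.
R1 ← R1 / (-5).
R3 ← R3 − 1·R1.
R2 ← R2 / (2).
R1 ← R1 − 4/5·R2.
R3 ← R3 + 24/5·R2.
R3 ← R3 / (-62/5).
R1 ← R1 − 12/5·R3.
R2 ← R2 + 3·R3.
Reading off the reduced rows gives p = 0, q = -3/2, r = 9/5.

p = 0, q = -3/2, r = 9/5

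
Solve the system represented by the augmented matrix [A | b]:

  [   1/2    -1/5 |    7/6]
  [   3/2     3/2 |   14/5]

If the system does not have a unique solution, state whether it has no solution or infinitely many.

x_1 = 11/5, x_2 = -1/3

Row-reduce the augmented matrix:
R1 ← R1 / (1/2).
R2 ← R2 − 3/2·R1.
R2 ← R2 / (21/10).
R1 ← R1 + 2/5·R2.
Reading off the reduced rows gives x_1 = 11/5, x_2 = -1/3.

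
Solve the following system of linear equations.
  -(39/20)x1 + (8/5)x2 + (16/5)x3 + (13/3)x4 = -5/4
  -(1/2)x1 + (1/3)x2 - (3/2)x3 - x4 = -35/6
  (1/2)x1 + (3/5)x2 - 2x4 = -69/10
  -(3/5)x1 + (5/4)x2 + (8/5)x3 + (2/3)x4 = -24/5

Row-reduce:
R1 ← R1 / (-39/20).
R2 ← R2 + 1/2·R1.
R3 ← R3 − 1/2·R1.
R4 ← R4 + 3/5·R1.
R2 ← R2 / (-1/13).
R1 ← R1 + 32/39·R2.
R3 ← R3 − 197/195·R2.
R4 ← R4 − 197/260·R2.
R3 ← R3 / (-2669/90).
R1 ← R1 − 208/9·R3.
R2 ← R2 − 181/6·R3.
R4 ← R4 + 2669/120·R3.
Row 4 reduces to 0 = 1, a contradiction. The system is inconsistent.

no solution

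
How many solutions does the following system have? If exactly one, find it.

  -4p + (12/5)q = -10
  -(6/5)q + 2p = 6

no solution

Row-reduce:
R1 ← R1 / (-4).
R2 ← R2 − 2·R1.
Row 2 reduces to 0 = 1, a contradiction. The system is inconsistent.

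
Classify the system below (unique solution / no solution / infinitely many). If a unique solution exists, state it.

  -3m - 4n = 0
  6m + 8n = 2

no solution

Row-reduce:
R1 ← R1 / (-3).
R2 ← R2 − 6·R1.
Row 2 reduces to 0 = 2, a contradiction. The system is inconsistent.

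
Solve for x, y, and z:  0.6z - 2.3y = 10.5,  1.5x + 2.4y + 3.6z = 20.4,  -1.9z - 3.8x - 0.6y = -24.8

x = 4, y = -3, z = 6

Row-reduce the augmented matrix:
Swap R1 and R2.
R1 ← R1 / (3/2).
R3 ← R3 + 19/5·R1.
R2 ← R2 / (-23/10).
R1 ← R1 − 8/5·R2.
R3 ← R3 − 137/25·R2.
R3 ← R3 / (9947/1150).
R1 ← R1 − 324/115·R3.
R2 ← R2 + 6/23·R3.
Reading off the reduced rows gives x = 4, y = -3, z = 6.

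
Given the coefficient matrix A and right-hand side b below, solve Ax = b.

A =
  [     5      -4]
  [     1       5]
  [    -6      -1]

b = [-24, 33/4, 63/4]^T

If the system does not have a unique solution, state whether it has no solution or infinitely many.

Row-reduce the augmented matrix:
R1 ← R1 / (5).
R2 ← R2 − 1·R1.
R3 ← R3 + 6·R1.
R2 ← R2 / (29/5).
R1 ← R1 + 4/5·R2.
R3 ← R3 + 29/5·R2.
R3 reduces to 0 = 0, so the extra equation is consistent.
Reading off the reduced rows gives x_1 = -3, x_2 = 9/4.

x_1 = -3, x_2 = 9/4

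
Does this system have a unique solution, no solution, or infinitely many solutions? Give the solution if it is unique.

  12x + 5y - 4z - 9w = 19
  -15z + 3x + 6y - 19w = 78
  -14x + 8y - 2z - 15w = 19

Row-reduce:
R1 ← R1 / (12).
R2 ← R2 − 3·R1.
R3 ← R3 + 14·R1.
R2 ← R2 / (19/4).
R1 ← R1 − 5/12·R2.
R3 ← R3 − 83/6·R2.
R3 ← R3 / (648/19).
R1 ← R1 − 17/19·R3.
R2 ← R2 + 56/19·R3.
Rank is 3 with 4 unknowns, leaving w free.

infinitely many solutions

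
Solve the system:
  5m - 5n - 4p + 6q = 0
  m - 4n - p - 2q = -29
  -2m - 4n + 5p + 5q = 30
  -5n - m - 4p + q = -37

Row-reduce the augmented matrix:
R1 ← R1 / (5).
R2 ← R2 − 1·R1.
R3 ← R3 + 2·R1.
R4 ← R4 + 1·R1.
R2 ← R2 / (-3).
R1 ← R1 + 1·R2.
R3 ← R3 + 6·R2.
R4 ← R4 + 6·R2.
R3 ← R3 / (19/5).
R1 ← R1 + 11/15·R3.
R2 ← R2 − 1/15·R3.
R4 ← R4 + 22/5·R3.
R4 ← R4 / (467/19).
R1 ← R1 − 281/57·R4.
R2 ← R2 − 47/57·R4.
R3 ← R3 − 69/19·R4.
Reading off the reduced rows gives m = 2, n = 4, p = 5, q = 5.

m = 2, n = 4, p = 5, q = 5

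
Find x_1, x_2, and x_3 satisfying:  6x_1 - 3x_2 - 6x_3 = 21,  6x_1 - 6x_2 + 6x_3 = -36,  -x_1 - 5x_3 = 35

Row-reduce the augmented matrix:
R1 ← R1 / (6).
R2 ← R2 − 6·R1.
R3 ← R3 + 1·R1.
R2 ← R2 / (-3).
R1 ← R1 + 1/2·R2.
R3 ← R3 + 1/2·R2.
R3 ← R3 / (-8).
R1 ← R1 + 3·R3.
R2 ← R2 + 4·R3.
Reading off the reduced rows gives x_1 = -5, x_2 = -5, x_3 = -6.

x_1 = -5, x_2 = -5, x_3 = -6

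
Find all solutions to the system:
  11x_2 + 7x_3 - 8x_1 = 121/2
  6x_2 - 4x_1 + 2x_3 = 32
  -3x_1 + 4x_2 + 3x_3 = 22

no solution

Row-reduce:
R1 ← R1 / (-8).
R2 ← R2 + 4·R1.
R3 ← R3 + 3·R1.
R2 ← R2 / (1/2).
R1 ← R1 + 11/8·R2.
R3 ← R3 + 1/8·R2.
Row 3 reduces to 0 = -1/4, a contradiction. The system is inconsistent.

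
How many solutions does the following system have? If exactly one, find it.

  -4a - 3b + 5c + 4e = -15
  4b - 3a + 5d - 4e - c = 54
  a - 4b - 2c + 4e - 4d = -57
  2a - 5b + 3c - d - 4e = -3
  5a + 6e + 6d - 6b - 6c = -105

a = -3, b = 6, c = 3, d = 0, e = -6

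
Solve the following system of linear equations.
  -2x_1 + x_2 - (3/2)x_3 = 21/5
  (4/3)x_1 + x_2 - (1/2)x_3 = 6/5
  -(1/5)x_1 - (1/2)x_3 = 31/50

Row-reduce the augmented matrix:
R1 ← R1 / (-2).
R2 ← R2 − 4/3·R1.
R3 ← R3 + 1/5·R1.
R2 ← R2 / (5/3).
R1 ← R1 + 1/2·R2.
R3 ← R3 + 1/10·R2.
R3 ← R3 / (-11/25).
R1 ← R1 − 3/10·R3.
R2 ← R2 + 9/10·R3.
Reading off the reduced rows gives x_1 = -3/5, x_2 = 3/2, x_3 = -1.

x_1 = -3/5, x_2 = 3/2, x_3 = -1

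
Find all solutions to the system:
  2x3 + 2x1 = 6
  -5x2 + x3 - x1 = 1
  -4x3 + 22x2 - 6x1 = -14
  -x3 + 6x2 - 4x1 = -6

x1 = 1, x2 = 0, x3 = 2

Row-reduce the augmented matrix:
R1 ← R1 / (2).
R2 ← R2 + 1·R1.
R3 ← R3 + 6·R1.
R4 ← R4 + 4·R1.
R2 ← R2 / (-5).
R3 ← R3 − 22·R2.
R4 ← R4 − 6·R2.
R3 ← R3 / (54/5).
R1 ← R1 − 1·R3.
R2 ← R2 + 2/5·R3.
R4 ← R4 − 27/5·R3.
R4 reduces to 0 = 0, so the extra equation is consistent.
Reading off the reduced rows gives x1 = 1, x2 = 0, x3 = 2.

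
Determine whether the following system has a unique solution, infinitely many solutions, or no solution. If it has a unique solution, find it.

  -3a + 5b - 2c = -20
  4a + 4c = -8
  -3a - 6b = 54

Row-reduce the augmented matrix:
R1 ← R1 / (-3).
R2 ← R2 − 4·R1.
R3 ← R3 + 3·R1.
R2 ← R2 / (20/3).
R1 ← R1 + 5/3·R2.
R3 ← R3 + 11·R2.
R3 ← R3 / (21/5).
R1 ← R1 − 1·R3.
R2 ← R2 − 1/5·R3.
Reading off the reduced rows gives a = -6, b = -6, c = 4.

a = -6, b = -6, c = 4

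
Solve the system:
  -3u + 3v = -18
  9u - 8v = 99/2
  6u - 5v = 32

Row-reduce:
R1 ← R1 / (-3).
R2 ← R2 − 9·R1.
R3 ← R3 − 6·R1.
R1 ← R1 + 1·R2.
R3 ← R3 − 1·R2.
Row 3 reduces to 0 = 1/2, a contradiction. The system is inconsistent.

no solution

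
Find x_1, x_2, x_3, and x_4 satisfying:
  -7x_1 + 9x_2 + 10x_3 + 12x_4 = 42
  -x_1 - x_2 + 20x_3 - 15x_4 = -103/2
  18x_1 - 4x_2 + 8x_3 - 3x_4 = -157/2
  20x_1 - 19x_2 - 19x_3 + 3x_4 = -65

Row-reduce the augmented matrix:
R1 ← R1 / (-7).
R2 ← R2 + 1·R1.
R3 ← R3 − 18·R1.
R4 ← R4 − 20·R1.
R2 ← R2 / (-16/7).
R1 ← R1 + 9/7·R2.
R3 ← R3 − 134/7·R2.
R4 ← R4 − 47/7·R2.
R3 ← R3 / (757/4).
R1 ← R1 + 95/8·R3.
R2 ← R2 + 65/8·R3.
R4 ← R4 − 513/8·R3.
R4 ← R4 / (19818/757).
R1 ← R1 − 987/1514·R4.
R2 ← R2 − 3783/1514·R4.
R3 ← R3 + 897/1514·R4.
Reading off the reduced rows gives x_1 = -3, x_2 = 2, x_3 = -3/2, x_4 = 3/2.

x_1 = -3, x_2 = 2, x_3 = -3/2, x_4 = 3/2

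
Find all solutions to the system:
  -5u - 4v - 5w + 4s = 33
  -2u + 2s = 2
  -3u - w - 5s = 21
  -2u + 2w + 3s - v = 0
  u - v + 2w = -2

no solution

Row-reduce:
R1 ← R1 / (-5).
R2 ← R2 + 2·R1.
R3 ← R3 + 3·R1.
R4 ← R4 + 2·R1.
R5 ← R5 − 1·R1.
R2 ← R2 / (8/5).
R1 ← R1 − 4/5·R2.
R3 ← R3 − 12/5·R2.
R4 ← R4 − 3/5·R2.
R5 ← R5 + 9/5·R2.
R3 ← R3 / (-1).
R2 ← R2 − 5/4·R3.
R4 ← R4 − 13/4·R3.
R5 ← R5 − 13/4·R3.
R4 ← R4 / (-99/4).
R1 ← R1 + 1·R4.
R2 ← R2 + 39/4·R4.
R3 ← R3 − 8·R4.
R5 ← R5 + 99/4·R4.
Row 5 reduces to 0 = 1, a contradiction. The system is inconsistent.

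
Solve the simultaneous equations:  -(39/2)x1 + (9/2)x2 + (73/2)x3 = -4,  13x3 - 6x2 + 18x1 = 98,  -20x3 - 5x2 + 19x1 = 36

no solution

Row-reduce:
R1 ← R1 / (-39/2).
R2 ← R2 − 18·R1.
R3 ← R3 − 19·R1.
R2 ← R2 / (-24/13).
R1 ← R1 + 3/13·R2.
R3 ← R3 + 8/13·R2.
Row 3 reduces to 0 = 2/3, a contradiction. The system is inconsistent.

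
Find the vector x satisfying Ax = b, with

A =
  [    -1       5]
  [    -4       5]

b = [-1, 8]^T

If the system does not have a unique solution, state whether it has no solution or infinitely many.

x_1 = -3, x_2 = -4/5

Row-reduce the augmented matrix:
R1 ← R1 / (-1).
R2 ← R2 + 4·R1.
R2 ← R2 / (-15).
R1 ← R1 + 5·R2.
Reading off the reduced rows gives x_1 = -3, x_2 = -4/5.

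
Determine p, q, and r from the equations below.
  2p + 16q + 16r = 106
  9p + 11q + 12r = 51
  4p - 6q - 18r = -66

p = -3, q = 6, r = 1

Row-reduce the augmented matrix:
R1 ← R1 / (2).
R2 ← R2 − 9·R1.
R3 ← R3 − 4·R1.
R2 ← R2 / (-61).
R1 ← R1 − 8·R2.
R3 ← R3 + 38·R2.
R3 ← R3 / (-770/61).
R1 ← R1 − 8/61·R3.
R2 ← R2 − 60/61·R3.
Reading off the reduced rows gives p = -3, q = 6, r = 1.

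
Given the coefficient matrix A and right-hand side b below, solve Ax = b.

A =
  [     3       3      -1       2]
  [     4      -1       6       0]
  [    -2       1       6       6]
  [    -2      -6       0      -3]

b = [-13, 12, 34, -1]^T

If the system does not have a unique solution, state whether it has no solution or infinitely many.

x_1 = -4, x_2 = 2, x_3 = 5, x_4 = -1

Row-reduce the augmented matrix:
R1 ← R1 / (3).
R2 ← R2 − 4·R1.
R3 ← R3 + 2·R1.
R4 ← R4 + 2·R1.
R2 ← R2 / (-5).
R1 ← R1 − 1·R2.
R3 ← R3 − 3·R2.
R4 ← R4 + 4·R2.
R3 ← R3 / (146/15).
R1 ← R1 − 17/15·R3.
R2 ← R2 + 22/15·R3.
R4 ← R4 + 98/15·R3.
R4 ← R4 / (315/73).
R1 ← R1 + 39/73·R4.
R2 ← R2 − 102/73·R4.
R3 ← R3 − 43/73·R4.
Reading off the reduced rows gives x_1 = -4, x_2 = 2, x_3 = 5, x_4 = -1.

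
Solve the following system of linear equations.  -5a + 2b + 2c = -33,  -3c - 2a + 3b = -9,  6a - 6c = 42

a = 3, b = -5, c = -4

Row-reduce the augmented matrix:
R1 ← R1 / (-5).
R2 ← R2 + 2·R1.
R3 ← R3 − 6·R1.
R2 ← R2 / (11/5).
R1 ← R1 + 2/5·R2.
R3 ← R3 − 12/5·R2.
R3 ← R3 / (6/11).
R1 ← R1 + 12/11·R3.
R2 ← R2 + 19/11·R3.
Reading off the reduced rows gives a = 3, b = -5, c = -4.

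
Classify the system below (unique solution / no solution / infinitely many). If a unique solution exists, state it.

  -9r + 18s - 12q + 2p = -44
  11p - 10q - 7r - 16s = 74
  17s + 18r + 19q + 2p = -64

infinitely many solutions

Row-reduce:
R1 ← R1 / (2).
R2 ← R2 − 11·R1.
R3 ← R3 − 2·R1.
R2 ← R2 / (56).
R1 ← R1 + 6·R2.
R3 ← R3 − 31·R2.
R3 ← R3 / (389/112).
R1 ← R1 − 3/56·R3.
R2 ← R2 − 85/112·R3.
Rank is 3 with 4 unknowns, leaving s free.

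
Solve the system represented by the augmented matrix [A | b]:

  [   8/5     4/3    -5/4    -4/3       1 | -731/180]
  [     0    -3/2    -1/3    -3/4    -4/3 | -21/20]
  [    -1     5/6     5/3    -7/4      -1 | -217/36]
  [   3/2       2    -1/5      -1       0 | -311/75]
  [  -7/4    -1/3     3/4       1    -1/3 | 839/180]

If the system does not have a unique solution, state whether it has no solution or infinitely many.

x_1 = -2, x_2 = 2/3, x_3 = -13/5, x_4 = 3, x_5 = -1

Row-reduce the augmented matrix:
R1 ← R1 / (8/5).
R3 ← R3 + 1·R1.
R4 ← R4 − 3/2·R1.
R5 ← R5 + 7/4·R1.
R2 ← R2 / (-3/2).
R1 ← R1 − 5/6·R2.
R3 ← R3 − 5/3·R2.
R4 ← R4 − 3/4·R2.
R5 ← R5 − 9/8·R2.
R3 ← R3 / (445/864).
R1 ← R1 + 835/864·R3.
R2 ← R2 − 2/9·R3.
R4 ← R4 − 773/960·R3.
R5 ← R5 + 111/128·R3.
R4 ← R4 / (46427/8900).
R1 ← R1 + 4091/534·R4.
R2 ← R2 − 1757/890·R4.
R3 ← R3 + 2952/445·R4.
R5 ← R5 + 72341/10680·R4.
R5 ← R5 / (-233947/139281).
R1 ← R1 + 235760/139281·R5.
R2 ← R2 − 55647/46427·R5.
R3 ← R3 + 90700/46427·R5.
R4 ← R4 − 11554/46427·R5.
Reading off the reduced rows gives x_1 = -2, x_2 = 2/3, x_3 = -13/5, x_4 = 3, x_5 = -1.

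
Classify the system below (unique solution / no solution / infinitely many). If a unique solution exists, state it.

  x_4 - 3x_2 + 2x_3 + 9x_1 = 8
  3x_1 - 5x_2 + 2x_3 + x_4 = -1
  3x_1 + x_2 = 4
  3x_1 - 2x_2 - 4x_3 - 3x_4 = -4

Row-reduce:
R1 ← R1 / (9).
R2 ← R2 − 3·R1.
R3 ← R3 − 3·R1.
R4 ← R4 − 3·R1.
R2 ← R2 / (-4).
R1 ← R1 + 1/3·R2.
R3 ← R3 − 2·R2.
R4 ← R4 + 1·R2.
Swap R3 and R4.
R3 ← R3 / (-5).
R1 ← R1 − 1/9·R3.
R2 ← R2 + 1/3·R3.
Row 4 reduces to 0 = -1/2, a contradiction. The system is inconsistent.

no solution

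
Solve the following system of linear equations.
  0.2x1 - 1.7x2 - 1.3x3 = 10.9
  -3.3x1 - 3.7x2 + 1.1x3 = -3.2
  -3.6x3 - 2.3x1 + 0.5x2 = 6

Row-reduce the augmented matrix:
R1 ← R1 / (1/5).
R2 ← R2 + 33/10·R1.
R3 ← R3 + 23/10·R1.
R2 ← R2 / (-127/4).
R1 ← R1 + 17/2·R2.
R3 ← R3 + 381/20·R2.
R3 ← R3 / (-317/50).
R1 ← R1 + 668/635·R3.
R2 ← R2 − 407/635·R3.
Reading off the reduced rows gives x1 = 3, x2 = -3, x3 = -4.

x1 = 3, x2 = -3, x3 = -4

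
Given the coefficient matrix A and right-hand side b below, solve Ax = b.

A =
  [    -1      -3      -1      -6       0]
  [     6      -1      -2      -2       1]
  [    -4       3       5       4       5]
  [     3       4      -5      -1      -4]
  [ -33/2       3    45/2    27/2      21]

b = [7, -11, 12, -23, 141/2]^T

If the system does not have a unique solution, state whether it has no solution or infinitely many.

infinitely many solutions

Row-reduce:
R1 ← R1 / (-1).
R2 ← R2 − 6·R1.
R3 ← R3 + 4·R1.
R4 ← R4 − 3·R1.
R5 ← R5 + 33/2·R1.
R2 ← R2 / (-19).
R1 ← R1 − 3·R2.
R3 ← R3 − 15·R2.
R4 ← R4 + 5·R2.
R5 ← R5 − 105/2·R2.
R3 ← R3 / (51/19).
R1 ← R1 + 5/19·R3.
R2 ← R2 − 8/19·R3.
R4 ← R4 + 112/19·R3.
R5 ← R5 − 321/19·R3.
R4 ← R4 / (-683/51).
R1 ← R1 + 10/51·R4.
R2 ← R2 − 118/51·R4.
R3 ← R3 + 38/51·R4.
R5 ← R5 − 683/34·R4.
Rank is 4 with 5 unknowns, leaving x_5 free.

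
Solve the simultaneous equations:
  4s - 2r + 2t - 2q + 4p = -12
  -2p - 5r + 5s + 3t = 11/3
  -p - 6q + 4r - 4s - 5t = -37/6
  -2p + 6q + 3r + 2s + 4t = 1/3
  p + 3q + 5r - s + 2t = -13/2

p = -3/2, q = 4/3, r = -2, s = -5/3, t = -1/3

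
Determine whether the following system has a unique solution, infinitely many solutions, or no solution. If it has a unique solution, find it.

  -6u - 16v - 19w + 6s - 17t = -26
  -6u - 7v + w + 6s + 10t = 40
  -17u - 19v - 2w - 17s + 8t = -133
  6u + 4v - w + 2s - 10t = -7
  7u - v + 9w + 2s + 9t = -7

u = -2, v = 5, w = -3, s = 6, t = 3

Row-reduce the augmented matrix:
R1 ← R1 / (-6).
R2 ← R2 + 6·R1.
R3 ← R3 + 17·R1.
R4 ← R4 − 6·R1.
R5 ← R5 − 7·R1.
R2 ← R2 / (9).
R1 ← R1 − 8/3·R2.
R3 ← R3 − 79/3·R2.
R4 ← R4 + 12·R2.
R5 ← R5 + 59/3·R2.
R3 ← R3 / (-361/54).
R1 ← R1 + 149/54·R3.
R2 ← R2 − 20/9·R3.
R4 ← R4 − 20/3·R3.
R5 ← R5 − 1649/54·R3.
R4 ← R4 / (-9352/361).
R1 ← R1 − 4705/361·R4.
R2 ← R2 + 4080/361·R4.
R3 ← R3 − 1836/361·R4.
R5 ← R5 + 52817/361·R4.
R5 ← R5 / (202339/9352).
R1 ← R1 + 24971/9352·R5.
R2 ← R2 − 1657/1169·R5.
R3 ← R3 − 1665/2338·R5.
R4 ← R4 − 4971/9352·R5.
Reading off the reduced rows gives u = -2, v = 5, w = -3, s = 6, t = 3.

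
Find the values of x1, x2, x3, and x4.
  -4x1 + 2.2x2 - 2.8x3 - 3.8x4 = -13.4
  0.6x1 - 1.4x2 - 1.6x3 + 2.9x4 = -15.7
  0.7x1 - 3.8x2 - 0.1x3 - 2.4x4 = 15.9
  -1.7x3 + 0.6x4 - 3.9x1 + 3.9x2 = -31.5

Row-reduce the augmented matrix:
R1 ← R1 / (-4).
R2 ← R2 − 3/5·R1.
R3 ← R3 − 7/10·R1.
R4 ← R4 + 39/10·R1.
R2 ← R2 / (-107/100).
R1 ← R1 + 11/20·R2.
R3 ← R3 + 683/200·R2.
R4 ← R4 − 351/200·R2.
R3 ← R3 / (6267/1070).
R1 ← R1 − 186/107·R3.
R2 ← R2 − 202/107·R3.
R4 ← R4 + 2443/1070·R3.
R4 ← R4 / (84249/20890).
R1 ← R1 − 11987/4178·R4.
R2 ← R2 − 2522/2089·R4.
R3 ← R3 + 7491/4178·R4.
Reading off the reduced rows gives x1 = 6, x2 = 0, x3 = 3, x4 = -5.

x1 = 6, x2 = 0, x3 = 3, x4 = -5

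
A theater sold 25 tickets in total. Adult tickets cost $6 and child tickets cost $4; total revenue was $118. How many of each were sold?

Let a = adult tickets, c = child tickets.
  a + c = 25
  6a + 4c = 118
Row-reduce the augmented matrix:
R2 ← R2 − 6·R1.
R2 ← R2 / (-2).
R1 ← R1 − 1·R2.
Reading off the reduced rows gives a = 9, c = 16.

adult tickets: 9, child tickets: 16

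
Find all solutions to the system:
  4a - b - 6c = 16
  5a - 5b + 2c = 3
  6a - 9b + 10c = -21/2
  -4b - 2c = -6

no solution

Row-reduce:
R1 ← R1 / (4).
R2 ← R2 − 5·R1.
R3 ← R3 − 6·R1.
R2 ← R2 / (-15/4).
R1 ← R1 + 1/4·R2.
R3 ← R3 + 15/2·R2.
R4 ← R4 + 4·R2.
Swap R3 and R4.
R3 ← R3 / (-182/15).
R1 ← R1 + 32/15·R3.
R2 ← R2 + 38/15·R3.
Row 4 reduces to 0 = -1/2, a contradiction. The system is inconsistent.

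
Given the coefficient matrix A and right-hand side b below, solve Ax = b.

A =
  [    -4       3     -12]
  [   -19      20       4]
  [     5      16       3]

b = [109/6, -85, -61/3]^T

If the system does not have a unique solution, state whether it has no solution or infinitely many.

Row-reduce the augmented matrix:
R1 ← R1 / (-4).
R2 ← R2 + 19·R1.
R3 ← R3 − 5·R1.
R2 ← R2 / (23/4).
R1 ← R1 + 3/4·R2.
R3 ← R3 − 79/4·R2.
R3 ← R3 / (-5095/23).
R1 ← R1 − 252/23·R3.
R2 ← R2 − 244/23·R3.
Reading off the reduced rows gives x_1 = 7/3, x_2 = -3/2, x_3 = -8/3.

x_1 = 7/3, x_2 = -3/2, x_3 = -8/3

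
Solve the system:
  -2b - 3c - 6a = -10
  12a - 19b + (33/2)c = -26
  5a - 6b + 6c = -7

infinitely many solutions

Row-reduce:
R1 ← R1 / (-6).
R2 ← R2 − 12·R1.
R3 ← R3 − 5·R1.
R2 ← R2 / (-23).
R1 ← R1 − 1/3·R2.
R3 ← R3 + 23/3·R2.
Rank is 2 with 3 unknowns, leaving c free.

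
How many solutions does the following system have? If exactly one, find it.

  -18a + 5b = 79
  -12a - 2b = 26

a = -3, b = 5

Row-reduce the augmented matrix:
R1 ← R1 / (-18).
R2 ← R2 + 12·R1.
R2 ← R2 / (-16/3).
R1 ← R1 + 5/18·R2.
Reading off the reduced rows gives a = -3, b = 5.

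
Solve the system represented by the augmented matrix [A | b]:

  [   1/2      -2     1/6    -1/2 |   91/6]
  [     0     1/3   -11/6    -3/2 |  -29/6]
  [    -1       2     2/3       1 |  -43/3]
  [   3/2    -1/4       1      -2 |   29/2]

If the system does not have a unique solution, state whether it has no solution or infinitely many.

Row-reduce the augmented matrix:
R1 ← R1 / (1/2).
R3 ← R3 + 1·R1.
R4 ← R4 − 3/2·R1.
R2 ← R2 / (1/3).
R1 ← R1 + 4·R2.
R3 ← R3 + 2·R2.
R4 ← R4 − 23/4·R2.
R3 ← R3 / (-10).
R1 ← R1 + 65/3·R3.
R2 ← R2 + 11/2·R3.
R4 ← R4 − 257/8·R3.
R4 ← R4 / (-283/80).
R1 ← R1 − 1/2·R4.
R2 ← R2 − 9/20·R4.
R3 ← R3 − 9/10·R4.
Reading off the reduced rows gives x_1 = 2, x_2 = -6, x_3 = 4, x_4 = -3.

x_1 = 2, x_2 = -6, x_3 = 4, x_4 = -3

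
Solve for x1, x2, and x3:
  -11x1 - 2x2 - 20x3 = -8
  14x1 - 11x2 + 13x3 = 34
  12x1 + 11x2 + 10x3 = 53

x1 = 6, x2 = 1, x3 = -3

Row-reduce the augmented matrix:
R1 ← R1 / (-11).
R2 ← R2 − 14·R1.
R3 ← R3 − 12·R1.
R2 ← R2 / (-149/11).
R1 ← R1 − 2/11·R2.
R3 ← R3 − 97/11·R2.
R3 ← R3 / (-2969/149).
R1 ← R1 − 246/149·R3.
R2 ← R2 − 137/149·R3.
Reading off the reduced rows gives x1 = 6, x2 = 1, x3 = -3.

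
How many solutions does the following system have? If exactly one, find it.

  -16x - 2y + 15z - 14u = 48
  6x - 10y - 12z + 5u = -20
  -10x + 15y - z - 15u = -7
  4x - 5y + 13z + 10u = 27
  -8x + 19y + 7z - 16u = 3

x = -1, y = -1, z = 2, u = 0

Row-reduce the augmented matrix:
R1 ← R1 / (-16).
R2 ← R2 − 6·R1.
R3 ← R3 + 10·R1.
R4 ← R4 − 4·R1.
R5 ← R5 + 8·R1.
R2 ← R2 / (-43/4).
R1 ← R1 − 1/8·R2.
R3 ← R3 − 65/4·R2.
R4 ← R4 + 11/2·R2.
R5 ← R5 − 20·R2.
R3 ← R3 / (-1721/86).
R1 ← R1 + 87/86·R3.
R2 ← R2 − 51/86·R3.
R4 ← R4 − 1721/86·R3.
R5 ← R5 + 1063/86·R3.
Swap R4 and R5.
R4 ← R4 / (-9244/1721).
R1 ← R1 − 4155/3442·R4.
R2 ← R2 + 298/1721·R4.
R3 ← R3 − 570/1721·R4.
R5 reduces to 0 = 0, so the extra equation is consistent.
Reading off the reduced rows gives x = -1, y = -1, z = 2, u = 0.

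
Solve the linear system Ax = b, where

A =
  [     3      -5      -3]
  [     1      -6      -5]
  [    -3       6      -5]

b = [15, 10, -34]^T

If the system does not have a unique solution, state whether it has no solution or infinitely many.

Row-reduce the augmented matrix:
R1 ← R1 / (3).
R2 ← R2 − 1·R1.
R3 ← R3 + 3·R1.
R2 ← R2 / (-13/3).
R1 ← R1 + 5/3·R2.
R3 ← R3 − 1·R2.
R3 ← R3 / (-116/13).
R1 ← R1 − 7/13·R3.
R2 ← R2 − 12/13·R3.
Reading off the reduced rows gives x_1 = 2, x_2 = -3, x_3 = 2.

x_1 = 2, x_2 = -3, x_3 = 2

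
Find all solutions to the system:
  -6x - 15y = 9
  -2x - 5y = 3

Row-reduce:
R1 ← R1 / (-6).
R2 ← R2 + 2·R1.
Rank is 1 with 2 unknowns, leaving y free.

infinitely many solutions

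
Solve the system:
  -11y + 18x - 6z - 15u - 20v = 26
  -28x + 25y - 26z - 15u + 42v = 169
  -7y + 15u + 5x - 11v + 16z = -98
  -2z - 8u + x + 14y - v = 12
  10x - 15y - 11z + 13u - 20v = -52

no solution

Row-reduce:
R1 ← R1 / (18).
R2 ← R2 + 28·R1.
R3 ← R3 − 5·R1.
R4 ← R4 − 1·R1.
R5 ← R5 − 10·R1.
R2 ← R2 / (71/9).
R1 ← R1 + 11/18·R2.
R3 ← R3 + 71/18·R2.
R4 ← R4 − 263/18·R2.
R5 ← R5 + 80/9·R2.
Swap R3 and R4.
R3 ← R3 / (4528/71).
R1 ← R1 + 218/71·R3.
R2 ← R2 + 318/71·R3.
R5 ← R5 + 3371/71·R3.
Swap R4 and R5.
R4 ← R4 / (29049/1132).
R1 ← R1 + 413/566·R4.
R2 ← R2 + 213/566·R4.
R3 ← R3 − 1133/1132·R4.
Row 5 reduces to 0 = -1/2, a contradiction. The system is inconsistent.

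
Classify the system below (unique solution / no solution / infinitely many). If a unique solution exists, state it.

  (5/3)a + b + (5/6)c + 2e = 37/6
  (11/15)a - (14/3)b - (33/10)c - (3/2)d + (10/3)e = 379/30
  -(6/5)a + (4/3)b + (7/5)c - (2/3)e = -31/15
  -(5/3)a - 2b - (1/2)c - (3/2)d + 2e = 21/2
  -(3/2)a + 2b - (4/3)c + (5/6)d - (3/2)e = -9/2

no solution

Row-reduce:
R1 ← R1 / (5/3).
R2 ← R2 − 11/15·R1.
R3 ← R3 + 6/5·R1.
R4 ← R4 + 5/3·R1.
R5 ← R5 + 3/2·R1.
R2 ← R2 / (-383/75).
R1 ← R1 − 3/5·R2.
R3 ← R3 − 154/75·R2.
R4 ← R4 + 1·R2.
R5 ← R5 − 29/10·R2.
R3 ← R3 / (604/1149).
R1 ← R1 − 53/766·R3.
R2 ← R2 − 275/383·R3.
R4 ← R4 − 1208/1149·R3.
R5 ← R5 + 12251/4596·R3.
Swap R4 and R5.
R4 ← R4 / (-22301/7248).
R1 ← R1 + 117/1208·R4.
R2 ← R2 − 675/604·R4.
R3 ← R3 + 693/604·R4.
Row 5 reduces to 0 = 2, a contradiction. The system is inconsistent.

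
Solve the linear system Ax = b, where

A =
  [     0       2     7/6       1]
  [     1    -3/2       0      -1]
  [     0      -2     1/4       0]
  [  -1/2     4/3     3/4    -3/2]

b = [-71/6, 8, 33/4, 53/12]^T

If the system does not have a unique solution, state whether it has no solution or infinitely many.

x_1 = -3, x_2 = -4, x_3 = 1, x_4 = -5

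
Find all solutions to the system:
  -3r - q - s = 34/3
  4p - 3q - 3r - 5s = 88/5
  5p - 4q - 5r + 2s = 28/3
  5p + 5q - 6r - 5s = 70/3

p = -3/5, q = -1/3, r = -3, s = -2

Row-reduce the augmented matrix:
Swap R1 and R2.
R1 ← R1 / (4).
R3 ← R3 − 5·R1.
R4 ← R4 − 5·R1.
R2 ← R2 / (-1).
R1 ← R1 + 3/4·R2.
R3 ← R3 + 1/4·R2.
R4 ← R4 − 35/4·R2.
R3 ← R3 / (-1/2).
R1 ← R1 − 3/2·R3.
R2 ← R2 − 3·R3.
R4 ← R4 + 57/2·R3.
R4 ← R4 / (-492).
R1 ← R1 − 25·R4.
R2 ← R2 − 52·R4.
R3 ← R3 + 17·R4.
Reading off the reduced rows gives p = -3/5, q = -1/3, r = -3, s = -2.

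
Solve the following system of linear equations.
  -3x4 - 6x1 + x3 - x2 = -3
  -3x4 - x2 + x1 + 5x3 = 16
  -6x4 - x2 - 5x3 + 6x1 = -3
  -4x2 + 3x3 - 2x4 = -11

Row-reduce the augmented matrix:
R1 ← R1 / (-6).
R2 ← R2 − 1·R1.
R3 ← R3 − 6·R1.
R2 ← R2 / (-7/6).
R1 ← R1 − 1/6·R2.
R3 ← R3 + 2·R2.
R4 ← R4 + 4·R2.
R3 ← R3 / (-90/7).
R1 ← R1 − 4/7·R3.
R2 ← R2 + 31/7·R3.
R4 ← R4 + 103/7·R3.
R4 ← R4 / (403/30).
R1 ← R1 + 2/15·R4.
R2 ← R2 − 121/30·R4.
R3 ← R3 − 7/30·R4.
Reading off the reduced rows gives x1 = 1, x2 = 6, x3 = 3, x4 = -2.

x1 = 1, x2 = 6, x3 = 3, x4 = -2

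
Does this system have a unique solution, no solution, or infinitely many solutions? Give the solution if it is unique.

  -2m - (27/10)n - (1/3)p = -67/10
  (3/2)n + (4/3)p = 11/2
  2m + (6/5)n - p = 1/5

no solution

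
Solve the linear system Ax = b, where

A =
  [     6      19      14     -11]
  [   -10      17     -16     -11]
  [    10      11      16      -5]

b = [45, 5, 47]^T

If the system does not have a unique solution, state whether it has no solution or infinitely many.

Row-reduce:
R1 ← R1 / (6).
R2 ← R2 + 10·R1.
R3 ← R3 − 10·R1.
R2 ← R2 / (146/3).
R1 ← R1 − 19/6·R2.
R3 ← R3 + 62/3·R2.
R3 ← R3 / (-308/73).
R1 ← R1 − 271/146·R3.
R2 ← R2 − 11/73·R3.
Rank is 3 with 4 unknowns, leaving x_4 free.

infinitely many solutions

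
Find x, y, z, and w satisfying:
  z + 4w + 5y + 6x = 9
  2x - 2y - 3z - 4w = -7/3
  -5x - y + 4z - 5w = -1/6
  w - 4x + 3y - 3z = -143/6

x = 7/3, y = -2, z = 3, w = 1/2

Row-reduce the augmented matrix:
R1 ← R1 / (6).
R2 ← R2 − 2·R1.
R3 ← R3 + 5·R1.
R4 ← R4 + 4·R1.
R2 ← R2 / (-11/3).
R1 ← R1 − 5/6·R2.
R3 ← R3 − 19/6·R2.
R4 ← R4 − 19/3·R2.
R3 ← R3 / (43/22).
R1 ← R1 + 13/22·R3.
R2 ← R2 − 10/11·R3.
R4 ← R4 + 89/11·R3.
R4 ← R4 / (-1355/43).
R1 ← R1 + 105/43·R4.
R2 ← R2 − 188/43·R4.
R3 ← R3 + 138/43·R4.
Reading off the reduced rows gives x = 7/3, y = -2, z = 3, w = 1/2.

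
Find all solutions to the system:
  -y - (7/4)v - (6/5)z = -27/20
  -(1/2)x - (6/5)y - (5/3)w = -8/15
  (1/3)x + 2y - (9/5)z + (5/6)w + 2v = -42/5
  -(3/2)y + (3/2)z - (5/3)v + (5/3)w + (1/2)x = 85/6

infinitely many solutions

Row-reduce:
Swap R1 and R2.
R1 ← R1 / (-1/2).
R3 ← R3 − 1/3·R1.
R4 ← R4 − 1/2·R1.
R2 ← R2 / (-1).
R1 ← R1 − 12/5·R2.
R3 ← R3 − 6/5·R2.
R4 ← R4 + 27/10·R2.
R3 ← R3 / (-81/25).
R1 ← R1 + 72/25·R3.
R2 ← R2 − 6/5·R3.
R4 ← R4 − 237/50·R3.
R4 ← R4 / (-395/972).
R1 ← R1 − 290/81·R4.
R2 ← R2 + 25/243·R4.
R3 ← R3 − 125/1458·R4.
Rank is 4 with 5 unknowns, leaving v free.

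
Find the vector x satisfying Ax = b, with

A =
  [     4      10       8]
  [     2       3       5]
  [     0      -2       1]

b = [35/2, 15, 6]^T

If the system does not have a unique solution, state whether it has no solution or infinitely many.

Row-reduce:
R1 ← R1 / (4).
R2 ← R2 − 2·R1.
R2 ← R2 / (-2).
R1 ← R1 − 5/2·R2.
R3 ← R3 + 2·R2.
Row 3 reduces to 0 = -1/4, a contradiction. The system is inconsistent.

no solution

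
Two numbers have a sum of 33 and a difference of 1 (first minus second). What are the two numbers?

Let x = first number, y = second number.
  x + y = 33
  x - y = 1
Row-reduce the augmented matrix:
R2 ← R2 − 1·R1.
R2 ← R2 / (-2).
R1 ← R1 − 1·R2.
Reading off the reduced rows gives x = 17, y = 16.

first number: 17, second number: 16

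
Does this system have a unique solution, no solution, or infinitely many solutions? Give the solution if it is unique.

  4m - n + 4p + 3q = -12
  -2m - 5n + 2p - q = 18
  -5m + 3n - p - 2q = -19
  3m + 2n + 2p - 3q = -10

Row-reduce the augmented matrix:
R1 ← R1 / (4).
R2 ← R2 + 2·R1.
R3 ← R3 + 5·R1.
R4 ← R4 − 3·R1.
R2 ← R2 / (-11/2).
R1 ← R1 + 1/4·R2.
R3 ← R3 − 7/4·R2.
R4 ← R4 − 11/4·R2.
R3 ← R3 / (58/11).
R1 ← R1 − 9/11·R3.
R2 ← R2 + 8/11·R3.
R4 ← R4 − 1·R3.
R4 ← R4 / (-311/58).
R1 ← R1 − 25/58·R4.
R2 ← R2 − 5/29·R4.
R3 ← R3 − 21/58·R4.
Reading off the reduced rows gives m = 2, n = -6, p = -5, q = -2.

m = 2, n = -6, p = -5, q = -2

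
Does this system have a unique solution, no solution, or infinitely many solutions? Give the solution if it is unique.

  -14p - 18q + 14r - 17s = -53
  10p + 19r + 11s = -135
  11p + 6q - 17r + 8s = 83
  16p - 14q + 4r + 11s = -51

p = -1, q = 0, r = -6, s = -1

Row-reduce the augmented matrix:
R1 ← R1 / (-14).
R2 ← R2 − 10·R1.
R3 ← R3 − 11·R1.
R4 ← R4 − 16·R1.
R2 ← R2 / (-90/7).
R1 ← R1 − 9/7·R2.
R3 ← R3 + 57/7·R2.
R4 ← R4 + 242/7·R2.
R3 ← R3 / (-731/30).
R1 ← R1 − 19/10·R3.
R2 ← R2 + 203/90·R3.
R4 ← R4 + 2609/45·R3.
R4 ← R4 / (4144/731).
R1 ← R1 − 540/731·R4.
R2 ← R2 − 757/1462·R4.
R3 ← R3 − 139/731·R4.
Reading off the reduced rows gives p = -1, q = 0, r = -6, s = -1.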